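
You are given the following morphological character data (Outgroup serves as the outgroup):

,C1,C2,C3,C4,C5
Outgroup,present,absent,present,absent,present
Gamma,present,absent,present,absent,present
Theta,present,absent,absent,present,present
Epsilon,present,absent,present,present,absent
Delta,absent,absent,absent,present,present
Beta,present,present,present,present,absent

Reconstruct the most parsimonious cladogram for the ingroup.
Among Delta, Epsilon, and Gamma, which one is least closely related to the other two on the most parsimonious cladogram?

Gamma

Character polarity is set by the outgroup: the derived state is whichever differs from the outgroup's state, so for C1, C3, C5 the derived state is 'absent', and for the remaining characters it is 'present'.
C1 (derived state 'absent') is unique to Delta (autapomorphy; uninformative for grouping).
C2 (derived state 'present') is unique to Beta (autapomorphy; uninformative for grouping).
C3: derived state 'absent' in Delta and Theta only — synapomorphy for {Delta, Theta}.
C4: derived state 'present' in Beta, Delta, Epsilon, and Theta only — synapomorphy for {Beta, Delta, Epsilon, Theta}.
Only Beta and Epsilon show the derived state 'absent' for C5, supporting them as a clade.
Most parsimonious ingroup topology: (Gamma,((Theta,Delta),(Epsilon,Beta))).
Delta and Epsilon share a more recent common ancestor with each other than either does with Gamma, so Gamma is the least closely related of the three.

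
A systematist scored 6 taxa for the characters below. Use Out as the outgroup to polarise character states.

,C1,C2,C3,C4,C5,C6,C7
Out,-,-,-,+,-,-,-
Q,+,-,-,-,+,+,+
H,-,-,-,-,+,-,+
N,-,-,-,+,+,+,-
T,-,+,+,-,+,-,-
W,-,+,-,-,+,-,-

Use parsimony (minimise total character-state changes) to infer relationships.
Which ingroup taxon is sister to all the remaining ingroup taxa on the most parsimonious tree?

Character polarity is set by the outgroup: the derived state is whichever differs from the outgroup's state, so for C4 the derived state is '-', and for the remaining characters it is '+'.
C1: derived state '+' in Q only — an autapomorphy, so it tells us nothing about relationships among taxa.
Only T and W show the derived state '+' for C2, supporting them as a clade.
C3: derived state '+' in T only — an autapomorphy, so it tells us nothing about relationships among taxa.
C4: derived state '-' in H, Q, T, and W only — synapomorphy for {H, Q, T, W}.
C5 (derived state '+') is shared by all ingroup taxa — unites the whole ingroup.
C6 groups N and Q, which is incompatible with the clades supported by the remaining characters; treating it as convergent (homoplasy) costs fewer steps than any alternative tree.
C7 (derived state '+') is shared by H and Q — a synapomorphy uniting that clade.
Most parsimonious ingroup topology: (((Q,H),(T,W)),N).
N is sister to the clade containing all other ingroup taxa, so it is the earliest-diverging (most basal) ingroup lineage.

N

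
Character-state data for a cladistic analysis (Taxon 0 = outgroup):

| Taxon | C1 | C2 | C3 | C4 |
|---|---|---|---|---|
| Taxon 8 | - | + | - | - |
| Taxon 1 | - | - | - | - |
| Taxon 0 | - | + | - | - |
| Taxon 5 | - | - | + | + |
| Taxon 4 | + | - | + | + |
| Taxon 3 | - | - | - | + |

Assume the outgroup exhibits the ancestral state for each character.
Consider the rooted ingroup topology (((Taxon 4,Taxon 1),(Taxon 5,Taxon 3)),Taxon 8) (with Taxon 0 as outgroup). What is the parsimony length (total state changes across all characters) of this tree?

Map each character onto (((Taxon 4,Taxon 1),(Taxon 5,Taxon 3)),Taxon 8) (rooted by Taxon 0) and count the minimum state changes it requires (Fitch parsimony):
C1: 1; C2: 1; C3: 2; C4: 2.
Total tree length = 6.

6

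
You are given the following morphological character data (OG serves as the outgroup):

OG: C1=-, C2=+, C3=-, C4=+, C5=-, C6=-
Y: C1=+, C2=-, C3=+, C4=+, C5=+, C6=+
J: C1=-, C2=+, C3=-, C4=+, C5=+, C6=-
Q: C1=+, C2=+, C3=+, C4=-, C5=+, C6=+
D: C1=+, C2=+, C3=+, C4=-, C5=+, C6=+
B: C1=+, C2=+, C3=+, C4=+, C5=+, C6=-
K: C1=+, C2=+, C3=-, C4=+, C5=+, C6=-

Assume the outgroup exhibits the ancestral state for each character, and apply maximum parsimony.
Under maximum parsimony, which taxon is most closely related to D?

Q

Character polarity is set by the outgroup: the derived state is whichever differs from the outgroup's state, so for C2, C4 the derived state is '-', and for the remaining characters it is '+'.
C1 (derived state '+') is shared by B, D, K, Q, and Y — a synapomorphy uniting that clade.
C2 (derived state '-') is unique to Y (autapomorphy; uninformative for grouping).
C3 (derived state '+') is shared by B, D, Q, and Y — a synapomorphy uniting that clade.
Only D and Q show the derived state '-' for C4, supporting them as a clade.
C5 (derived state '+') is shared by all ingroup taxa — unites the whole ingroup.
Only D, Q, and Y show the derived state '+' for C6, supporting them as a clade.
Most parsimonious ingroup topology: ((((Y,(Q,D)),B),K),J).
D and Q form a cherry on this tree, so they are sister taxa.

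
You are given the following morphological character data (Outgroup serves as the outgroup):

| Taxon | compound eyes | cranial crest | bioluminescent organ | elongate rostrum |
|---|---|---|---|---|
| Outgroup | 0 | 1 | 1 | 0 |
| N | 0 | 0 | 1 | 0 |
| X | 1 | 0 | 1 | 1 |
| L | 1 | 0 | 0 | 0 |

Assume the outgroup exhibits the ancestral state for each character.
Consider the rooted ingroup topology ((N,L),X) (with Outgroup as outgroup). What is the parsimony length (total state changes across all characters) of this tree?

Map each character onto ((N,L),X) (rooted by Outgroup) and count the minimum state changes it requires (Fitch parsimony):
compound eyes: 2; cranial crest: 1; bioluminescent organ: 1; elongate rostrum: 1.
Total tree length = 5.

5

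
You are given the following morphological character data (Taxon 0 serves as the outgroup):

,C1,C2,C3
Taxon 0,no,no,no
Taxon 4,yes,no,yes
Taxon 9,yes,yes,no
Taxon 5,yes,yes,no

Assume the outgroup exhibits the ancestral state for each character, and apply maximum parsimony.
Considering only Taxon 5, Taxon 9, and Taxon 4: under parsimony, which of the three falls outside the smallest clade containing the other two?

Taxon 4

The outgroup has state 'no' for every character, so 'yes' is the derived state throughout.
C1 (derived state 'yes') is shared by all ingroup taxa — unites the whole ingroup.
C2: derived state 'yes' in Taxon 5 and Taxon 9 only — synapomorphy for {Taxon 5, Taxon 9}.
C3: derived state 'yes' in Taxon 4 only — an autapomorphy, so it tells us nothing about relationships among taxa.
Most parsimonious ingroup topology: (Taxon 4,(Taxon 9,Taxon 5)).
Taxon 5 and Taxon 9 share a more recent common ancestor with each other than either does with Taxon 4, so Taxon 4 is the least closely related of the three.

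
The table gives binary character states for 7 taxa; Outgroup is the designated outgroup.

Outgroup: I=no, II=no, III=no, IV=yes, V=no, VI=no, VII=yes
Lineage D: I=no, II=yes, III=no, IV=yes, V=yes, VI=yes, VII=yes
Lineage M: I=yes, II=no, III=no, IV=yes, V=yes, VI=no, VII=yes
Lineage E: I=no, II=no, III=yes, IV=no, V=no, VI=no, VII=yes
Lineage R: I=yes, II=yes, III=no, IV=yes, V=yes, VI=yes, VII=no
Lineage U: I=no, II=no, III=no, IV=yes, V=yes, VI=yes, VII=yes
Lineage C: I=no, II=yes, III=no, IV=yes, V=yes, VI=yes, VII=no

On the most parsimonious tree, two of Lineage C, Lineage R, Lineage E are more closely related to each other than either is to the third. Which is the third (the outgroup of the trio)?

Lineage E

Character polarity is set by the outgroup: the derived state is whichever differs from the outgroup's state, so for IV, VII the derived state is 'no', and for the remaining characters it is 'yes'.
I groups Lineage M and Lineage R, which is incompatible with the clades supported by the remaining characters; treating it as convergent (homoplasy) costs fewer steps than any alternative tree.
Only Lineage C, Lineage D, and Lineage R show the derived state 'yes' for II, supporting them as a clade.
III: derived state 'yes' in Lineage E only — an autapomorphy, so it tells us nothing about relationships among taxa.
IV (derived state 'no') is unique to Lineage E (autapomorphy; uninformative for grouping).
V (derived state 'yes') is shared by Lineage C, Lineage D, Lineage M, Lineage R, and Lineage U — a synapomorphy uniting that clade.
VI (derived state 'yes') is shared by Lineage C, Lineage D, Lineage R, and Lineage U — a synapomorphy uniting that clade.
VII: derived state 'no' in Lineage C and Lineage R only — synapomorphy for {Lineage C, Lineage R}.
Most parsimonious ingroup topology: ((((Lineage D,(Lineage R,Lineage C)),Lineage U),Lineage M),Lineage E).
Lineage R and Lineage C share a more recent common ancestor with each other than either does with Lineage E, so Lineage E is the least closely related of the three.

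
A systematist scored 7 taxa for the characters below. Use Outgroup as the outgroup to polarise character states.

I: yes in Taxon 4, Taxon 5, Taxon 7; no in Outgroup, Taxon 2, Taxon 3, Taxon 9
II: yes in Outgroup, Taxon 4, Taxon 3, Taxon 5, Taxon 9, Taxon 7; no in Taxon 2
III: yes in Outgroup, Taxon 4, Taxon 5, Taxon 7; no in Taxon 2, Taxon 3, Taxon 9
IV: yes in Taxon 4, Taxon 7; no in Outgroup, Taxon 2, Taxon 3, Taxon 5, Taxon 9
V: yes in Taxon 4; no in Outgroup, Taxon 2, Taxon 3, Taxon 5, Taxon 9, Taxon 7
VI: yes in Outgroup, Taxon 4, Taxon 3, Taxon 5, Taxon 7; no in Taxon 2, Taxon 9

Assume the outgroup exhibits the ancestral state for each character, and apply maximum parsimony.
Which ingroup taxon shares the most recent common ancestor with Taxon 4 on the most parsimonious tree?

Character polarity is set by the outgroup: the derived state is whichever differs from the outgroup's state, so for II, III, VI the derived state is 'no', and for the remaining characters it is 'yes'.
I: derived state 'yes' in Taxon 4, Taxon 5, and Taxon 7 only — synapomorphy for {Taxon 4, Taxon 5, Taxon 7}.
II: derived state 'no' in Taxon 2 only — an autapomorphy, so it tells us nothing about relationships among taxa.
III (derived state 'no') is shared by Taxon 2, Taxon 3, and Taxon 9 — a synapomorphy uniting that clade.
Only Taxon 4 and Taxon 7 show the derived state 'yes' for IV, supporting them as a clade.
V (derived state 'yes') is unique to Taxon 4 (autapomorphy; uninformative for grouping).
VI (derived state 'no') is shared by Taxon 2 and Taxon 9 — a synapomorphy uniting that clade.
Most parsimonious ingroup topology: ((Taxon 3,(Taxon 2,Taxon 9)),(Taxon 5,(Taxon 4,Taxon 7))).
Taxon 4 and Taxon 7 form a cherry on this tree, so they are sister taxa.

Taxon 7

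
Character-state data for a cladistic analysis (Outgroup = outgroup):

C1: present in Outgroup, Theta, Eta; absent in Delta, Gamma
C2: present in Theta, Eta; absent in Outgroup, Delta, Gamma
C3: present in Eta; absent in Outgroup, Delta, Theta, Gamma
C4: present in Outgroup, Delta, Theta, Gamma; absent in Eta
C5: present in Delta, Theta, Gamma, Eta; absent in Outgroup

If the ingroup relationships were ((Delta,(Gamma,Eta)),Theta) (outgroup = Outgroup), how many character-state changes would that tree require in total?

Map each character onto ((Delta,(Gamma,Eta)),Theta) (rooted by Outgroup) and count the minimum state changes it requires (Fitch parsimony):
C1: 2; C2: 2; C3: 1; C4: 1; C5: 1.
Total tree length = 7.

7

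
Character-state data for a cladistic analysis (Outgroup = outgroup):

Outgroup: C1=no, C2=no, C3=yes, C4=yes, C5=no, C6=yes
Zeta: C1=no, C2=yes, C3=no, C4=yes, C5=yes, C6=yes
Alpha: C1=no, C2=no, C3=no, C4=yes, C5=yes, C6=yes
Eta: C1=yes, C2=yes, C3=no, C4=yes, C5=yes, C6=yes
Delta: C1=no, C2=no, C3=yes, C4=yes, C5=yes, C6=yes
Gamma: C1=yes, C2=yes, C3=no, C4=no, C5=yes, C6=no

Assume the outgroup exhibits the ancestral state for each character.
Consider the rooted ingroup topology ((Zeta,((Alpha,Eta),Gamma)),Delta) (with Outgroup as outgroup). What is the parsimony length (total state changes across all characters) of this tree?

8

Map each character onto ((Zeta,((Alpha,Eta),Gamma)),Delta) (rooted by Outgroup) and count the minimum state changes it requires (Fitch parsimony):
C1: 2; C2: 2; C3: 1; C4: 1; C5: 1; C6: 1.
Total tree length = 8.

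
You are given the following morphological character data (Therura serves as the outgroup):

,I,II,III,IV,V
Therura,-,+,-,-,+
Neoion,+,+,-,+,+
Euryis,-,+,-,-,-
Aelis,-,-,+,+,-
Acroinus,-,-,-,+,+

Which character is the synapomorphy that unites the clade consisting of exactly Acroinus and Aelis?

Character polarity is set by the outgroup: the derived state is whichever differs from the outgroup's state, so for II, V the derived state is '-', and for the remaining characters it is '+'.
I (derived state '+') is unique to Neoion (autapomorphy; uninformative for grouping).
II (derived state '-') is shared by Acroinus and Aelis — a synapomorphy uniting that clade.
III (derived state '+') is unique to Aelis (autapomorphy; uninformative for grouping).
Only Acroinus, Aelis, and Neoion show the derived state '+' for IV, supporting them as a clade.
V groups Aelis and Euryis, which is incompatible with the clades supported by the remaining characters; treating it as convergent (homoplasy) costs fewer steps than any alternative tree.
Most parsimonious ingroup topology: ((Neoion,(Aelis,Acroinus)),Euryis).
The clade {Acroinus, Aelis} is supported by II: its derived state '-' occurs in exactly those taxa and in no other taxon (including the outgroup).

II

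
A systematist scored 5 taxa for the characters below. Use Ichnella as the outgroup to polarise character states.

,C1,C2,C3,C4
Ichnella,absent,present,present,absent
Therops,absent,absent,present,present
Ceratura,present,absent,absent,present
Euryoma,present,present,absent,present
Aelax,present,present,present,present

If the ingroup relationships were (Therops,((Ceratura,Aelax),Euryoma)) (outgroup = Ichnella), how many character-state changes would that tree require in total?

6

Map each character onto (Therops,((Ceratura,Aelax),Euryoma)) (rooted by Ichnella) and count the minimum state changes it requires (Fitch parsimony):
C1: 1; C2: 2; C3: 2; C4: 1.
Total tree length = 6.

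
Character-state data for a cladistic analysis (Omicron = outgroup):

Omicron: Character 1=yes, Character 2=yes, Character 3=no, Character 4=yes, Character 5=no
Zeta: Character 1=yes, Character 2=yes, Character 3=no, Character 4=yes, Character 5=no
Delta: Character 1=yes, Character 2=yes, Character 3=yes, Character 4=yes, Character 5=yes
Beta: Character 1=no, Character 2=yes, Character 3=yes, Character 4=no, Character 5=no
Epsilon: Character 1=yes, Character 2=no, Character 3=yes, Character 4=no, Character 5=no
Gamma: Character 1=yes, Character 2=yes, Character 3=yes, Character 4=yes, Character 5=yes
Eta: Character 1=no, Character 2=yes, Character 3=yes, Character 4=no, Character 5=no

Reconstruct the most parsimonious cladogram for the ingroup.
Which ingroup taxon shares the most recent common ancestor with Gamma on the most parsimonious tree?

Delta

Character polarity is set by the outgroup: the derived state is whichever differs from the outgroup's state, so for Character 1, Character 2, Character 4 the derived state is 'no', and for the remaining characters it is 'yes'.
Character 1: derived state 'no' in Beta and Eta only — synapomorphy for {Beta, Eta}.
Character 2: derived state 'no' in Epsilon only — an autapomorphy, so it tells us nothing about relationships among taxa.
Character 3: derived state 'yes' in Beta, Delta, Epsilon, Eta, and Gamma only — synapomorphy for {Beta, Delta, Epsilon, Eta, Gamma}.
Character 4 (derived state 'no') is shared by Beta, Epsilon, and Eta — a synapomorphy uniting that clade.
Only Delta and Gamma show the derived state 'yes' for Character 5, supporting them as a clade.
Most parsimonious ingroup topology: (Zeta,((Delta,Gamma),((Beta,Eta),Epsilon))).
Gamma and Delta form a cherry on this tree, so they are sister taxa.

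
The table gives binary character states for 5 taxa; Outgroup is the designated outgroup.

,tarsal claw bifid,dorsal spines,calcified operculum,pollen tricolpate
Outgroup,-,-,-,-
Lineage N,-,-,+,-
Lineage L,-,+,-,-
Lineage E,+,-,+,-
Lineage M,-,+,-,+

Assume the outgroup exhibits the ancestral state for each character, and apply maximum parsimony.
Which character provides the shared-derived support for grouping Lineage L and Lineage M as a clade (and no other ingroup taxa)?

dorsal spines

The outgroup has state '-' for every character, so '+' is the derived state throughout.
tarsal claw bifid (derived state '+') is unique to Lineage E (autapomorphy; uninformative for grouping).
dorsal spines (derived state '+') is shared by Lineage L and Lineage M — a synapomorphy uniting that clade.
calcified operculum (derived state '+') is shared by Lineage E and Lineage N — a synapomorphy uniting that clade.
pollen tricolpate: derived state '+' in Lineage M only — an autapomorphy, so it tells us nothing about relationships among taxa.
Most parsimonious ingroup topology: ((Lineage N,Lineage E),(Lineage L,Lineage M)).
The clade {Lineage L, Lineage M} is supported by dorsal spines: its derived state '+' occurs in exactly those taxa and in no other taxon (including the outgroup).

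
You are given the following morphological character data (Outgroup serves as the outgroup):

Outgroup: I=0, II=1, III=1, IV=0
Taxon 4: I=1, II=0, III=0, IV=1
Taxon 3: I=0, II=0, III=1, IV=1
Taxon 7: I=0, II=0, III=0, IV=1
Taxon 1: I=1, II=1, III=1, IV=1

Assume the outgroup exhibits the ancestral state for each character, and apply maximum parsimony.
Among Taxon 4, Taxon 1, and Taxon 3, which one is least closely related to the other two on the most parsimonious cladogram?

Character polarity is set by the outgroup: the derived state is whichever differs from the outgroup's state, so for II, III the derived state is '0', and for the remaining characters it is '1'.
I (state '1') occurs in Taxon 1 and Taxon 4 but conflicts with the nesting implied by the other characters — most parsimoniously interpreted as homoplasy.
II (derived state '0') is shared by Taxon 3, Taxon 4, and Taxon 7 — a synapomorphy uniting that clade.
Only Taxon 4 and Taxon 7 show the derived state '0' for III, supporting them as a clade.
All ingroup taxa share the derived state '1' for IV; it defines the ingroup but does not resolve relationships within it.
Most parsimonious ingroup topology: (((Taxon 4,Taxon 7),Taxon 3),Taxon 1).
Taxon 3 and Taxon 4 share a more recent common ancestor with each other than either does with Taxon 1, so Taxon 1 is the least closely related of the three.

Taxon 1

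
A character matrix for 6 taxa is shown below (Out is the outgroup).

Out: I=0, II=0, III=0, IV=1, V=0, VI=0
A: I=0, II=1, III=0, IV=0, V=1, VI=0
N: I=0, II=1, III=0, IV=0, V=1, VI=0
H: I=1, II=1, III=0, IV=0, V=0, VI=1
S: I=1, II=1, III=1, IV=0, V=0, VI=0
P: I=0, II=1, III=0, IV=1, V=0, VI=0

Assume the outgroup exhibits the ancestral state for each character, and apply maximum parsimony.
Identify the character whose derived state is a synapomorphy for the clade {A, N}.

Character polarity is set by the outgroup: the derived state is whichever differs from the outgroup's state, so for IV the derived state is '0', and for the remaining characters it is '1'.
I (derived state '1') is shared by H and S — a synapomorphy uniting that clade.
All ingroup taxa share the derived state '1' for II; it defines the ingroup but does not resolve relationships within it.
III (derived state '1') is unique to S (autapomorphy; uninformative for grouping).
Only A, H, N, and S show the derived state '0' for IV, supporting them as a clade.
Only A and N show the derived state '1' for V, supporting them as a clade.
VI (derived state '1') is unique to H (autapomorphy; uninformative for grouping).
Most parsimonious ingroup topology: (((A,N),(H,S)),P).
The clade {A, N} is supported by V: its derived state '1' occurs in exactly those taxa and in no other taxon (including the outgroup).

V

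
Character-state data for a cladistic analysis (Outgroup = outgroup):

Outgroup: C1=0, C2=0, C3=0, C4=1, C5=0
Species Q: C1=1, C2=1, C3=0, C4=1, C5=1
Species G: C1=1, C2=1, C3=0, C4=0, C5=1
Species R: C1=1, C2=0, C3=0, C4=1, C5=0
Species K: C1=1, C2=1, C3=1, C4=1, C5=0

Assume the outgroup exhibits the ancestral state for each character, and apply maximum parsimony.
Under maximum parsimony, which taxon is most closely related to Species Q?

Species G

Character polarity is set by the outgroup: the derived state is whichever differs from the outgroup's state, so for C4 the derived state is '0', and for the remaining characters it is '1'.
C1 (derived state '1') is shared by all ingroup taxa — unites the whole ingroup.
C2 (derived state '1') is shared by Species G, Species K, and Species Q — a synapomorphy uniting that clade.
C3 (derived state '1') is unique to Species K (autapomorphy; uninformative for grouping).
C4: derived state '0' in Species G only — an autapomorphy, so it tells us nothing about relationships among taxa.
C5: derived state '1' in Species G and Species Q only — synapomorphy for {Species G, Species Q}.
Most parsimonious ingroup topology: (((Species Q,Species G),Species K),Species R).
Species Q and Species G form a cherry on this tree, so they are sister taxa.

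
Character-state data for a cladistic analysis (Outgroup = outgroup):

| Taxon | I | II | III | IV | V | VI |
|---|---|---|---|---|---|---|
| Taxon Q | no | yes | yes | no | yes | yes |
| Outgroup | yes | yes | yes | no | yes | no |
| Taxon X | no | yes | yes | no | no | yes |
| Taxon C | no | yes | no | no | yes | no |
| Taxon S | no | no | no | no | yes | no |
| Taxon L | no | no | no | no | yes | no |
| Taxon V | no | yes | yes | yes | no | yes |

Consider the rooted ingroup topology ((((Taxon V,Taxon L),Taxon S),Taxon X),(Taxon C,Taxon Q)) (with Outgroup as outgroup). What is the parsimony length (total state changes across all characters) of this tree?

Map each character onto ((((Taxon V,Taxon L),Taxon S),Taxon X),(Taxon C,Taxon Q)) (rooted by Outgroup) and count the minimum state changes it requires (Fitch parsimony):
I: 1; II: 2; III: 3; IV: 1; V: 2; VI: 3.
Total tree length = 12.

12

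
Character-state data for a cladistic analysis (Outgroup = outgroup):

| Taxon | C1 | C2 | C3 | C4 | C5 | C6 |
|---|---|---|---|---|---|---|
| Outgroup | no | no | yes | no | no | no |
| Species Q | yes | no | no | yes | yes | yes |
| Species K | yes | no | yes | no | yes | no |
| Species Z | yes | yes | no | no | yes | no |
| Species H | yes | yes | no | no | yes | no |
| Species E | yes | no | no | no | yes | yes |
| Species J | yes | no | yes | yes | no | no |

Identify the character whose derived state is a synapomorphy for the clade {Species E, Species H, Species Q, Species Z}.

C3

Character polarity is set by the outgroup: the derived state is whichever differs from the outgroup's state, so for C3 the derived state is 'no', and for the remaining characters it is 'yes'.
C1 (derived state 'yes') is shared by all ingroup taxa — unites the whole ingroup.
Only Species H and Species Z show the derived state 'yes' for C2, supporting them as a clade.
C3: derived state 'no' in Species E, Species H, Species Q, and Species Z only — synapomorphy for {Species E, Species H, Species Q, Species Z}.
C4 groups Species J and Species Q, which is incompatible with the clades supported by the remaining characters; treating it as convergent (homoplasy) costs fewer steps than any alternative tree.
C5: derived state 'yes' in Species E, Species H, Species K, Species Q, and Species Z only — synapomorphy for {Species E, Species H, Species K, Species Q, Species Z}.
C6: derived state 'yes' in Species E and Species Q only — synapomorphy for {Species E, Species Q}.
Most parsimonious ingroup topology: ((((Species Q,Species E),(Species Z,Species H)),Species K),Species J).
The clade {Species E, Species H, Species Q, Species Z} is supported by C3: its derived state 'no' occurs in exactly those taxa and in no other taxon (including the outgroup).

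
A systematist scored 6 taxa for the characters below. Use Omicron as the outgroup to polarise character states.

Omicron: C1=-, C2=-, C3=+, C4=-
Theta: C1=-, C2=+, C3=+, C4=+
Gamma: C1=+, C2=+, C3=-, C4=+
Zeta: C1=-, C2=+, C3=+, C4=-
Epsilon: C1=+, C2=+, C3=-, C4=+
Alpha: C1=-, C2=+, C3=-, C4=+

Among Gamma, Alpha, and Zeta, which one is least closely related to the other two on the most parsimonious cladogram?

Zeta

Character polarity is set by the outgroup: the derived state is whichever differs from the outgroup's state, so for C3 the derived state is '-', and for the remaining characters it is '+'.
C1: derived state '+' in Epsilon and Gamma only — synapomorphy for {Epsilon, Gamma}.
C2 (derived state '+') is shared by all ingroup taxa — unites the whole ingroup.
C3 (derived state '-') is shared by Alpha, Epsilon, and Gamma — a synapomorphy uniting that clade.
C4 (derived state '+') is shared by Alpha, Epsilon, Gamma, and Theta — a synapomorphy uniting that clade.
Most parsimonious ingroup topology: ((Theta,((Gamma,Epsilon),Alpha)),Zeta).
Alpha and Gamma share a more recent common ancestor with each other than either does with Zeta, so Zeta is the least closely related of the three.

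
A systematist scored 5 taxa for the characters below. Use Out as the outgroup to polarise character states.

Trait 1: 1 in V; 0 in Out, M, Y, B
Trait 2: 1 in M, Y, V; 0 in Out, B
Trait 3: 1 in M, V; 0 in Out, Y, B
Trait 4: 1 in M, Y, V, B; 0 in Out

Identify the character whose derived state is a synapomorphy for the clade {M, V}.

Trait 3

The outgroup has state '0' for every character, so '1' is the derived state throughout.
Trait 1 (derived state '1') is unique to V (autapomorphy; uninformative for grouping).
Trait 2 (derived state '1') is shared by M, V, and Y — a synapomorphy uniting that clade.
Trait 3: derived state '1' in M and V only — synapomorphy for {M, V}.
Trait 4 (derived state '1') is shared by all ingroup taxa — unites the whole ingroup.
Most parsimonious ingroup topology: (((M,V),Y),B).
The clade {M, V} is supported by Trait 3: its derived state '1' occurs in exactly those taxa and in no other taxon (including the outgroup).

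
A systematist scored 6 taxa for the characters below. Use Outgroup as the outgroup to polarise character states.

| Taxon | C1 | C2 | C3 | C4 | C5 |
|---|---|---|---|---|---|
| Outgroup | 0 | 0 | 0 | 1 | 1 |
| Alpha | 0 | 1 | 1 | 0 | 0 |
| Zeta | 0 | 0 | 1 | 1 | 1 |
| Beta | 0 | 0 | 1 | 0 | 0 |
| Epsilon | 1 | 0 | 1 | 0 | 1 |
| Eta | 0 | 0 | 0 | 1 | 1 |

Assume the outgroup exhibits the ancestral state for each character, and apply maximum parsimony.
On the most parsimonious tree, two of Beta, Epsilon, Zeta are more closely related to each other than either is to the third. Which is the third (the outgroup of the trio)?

Zeta

Character polarity is set by the outgroup: the derived state is whichever differs from the outgroup's state, so for C4, C5 the derived state is '0', and for the remaining characters it is '1'.
C1: derived state '1' in Epsilon only — an autapomorphy, so it tells us nothing about relationships among taxa.
C2: derived state '1' in Alpha only — an autapomorphy, so it tells us nothing about relationships among taxa.
Only Alpha, Beta, Epsilon, and Zeta show the derived state '1' for C3, supporting them as a clade.
C4: derived state '0' in Alpha, Beta, and Epsilon only — synapomorphy for {Alpha, Beta, Epsilon}.
Only Alpha and Beta show the derived state '0' for C5, supporting them as a clade.
Most parsimonious ingroup topology: ((((Alpha,Beta),Epsilon),Zeta),Eta).
Beta and Epsilon share a more recent common ancestor with each other than either does with Zeta, so Zeta is the least closely related of the three.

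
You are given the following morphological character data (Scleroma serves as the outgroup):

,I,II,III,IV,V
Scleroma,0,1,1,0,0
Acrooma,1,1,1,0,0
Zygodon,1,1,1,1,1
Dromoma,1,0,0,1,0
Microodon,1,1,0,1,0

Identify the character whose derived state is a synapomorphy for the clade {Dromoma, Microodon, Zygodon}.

Character polarity is set by the outgroup: the derived state is whichever differs from the outgroup's state, so for II, III the derived state is '0', and for the remaining characters it is '1'.
I (derived state '1') is shared by all ingroup taxa — unites the whole ingroup.
II (derived state '0') is unique to Dromoma (autapomorphy; uninformative for grouping).
III: derived state '0' in Dromoma and Microodon only — synapomorphy for {Dromoma, Microodon}.
Only Dromoma, Microodon, and Zygodon show the derived state '1' for IV, supporting them as a clade.
V (derived state '1') is unique to Zygodon (autapomorphy; uninformative for grouping).
Most parsimonious ingroup topology: (Acrooma,(Zygodon,(Dromoma,Microodon))).
The clade {Dromoma, Microodon, Zygodon} is supported by IV: its derived state '1' occurs in exactly those taxa and in no other taxon (including the outgroup).

IV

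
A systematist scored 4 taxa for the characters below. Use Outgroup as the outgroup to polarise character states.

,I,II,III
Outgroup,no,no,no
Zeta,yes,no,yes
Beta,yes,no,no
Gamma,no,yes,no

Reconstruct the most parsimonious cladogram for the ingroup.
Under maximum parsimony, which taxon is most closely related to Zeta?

The outgroup has state 'no' for every character, so 'yes' is the derived state throughout.
I (derived state 'yes') is shared by Beta and Zeta — a synapomorphy uniting that clade.
II: derived state 'yes' in Gamma only — an autapomorphy, so it tells us nothing about relationships among taxa.
III (derived state 'yes') is unique to Zeta (autapomorphy; uninformative for grouping).
Most parsimonious ingroup topology: ((Zeta,Beta),Gamma).
Zeta and Beta form a cherry on this tree, so they are sister taxa.

Beta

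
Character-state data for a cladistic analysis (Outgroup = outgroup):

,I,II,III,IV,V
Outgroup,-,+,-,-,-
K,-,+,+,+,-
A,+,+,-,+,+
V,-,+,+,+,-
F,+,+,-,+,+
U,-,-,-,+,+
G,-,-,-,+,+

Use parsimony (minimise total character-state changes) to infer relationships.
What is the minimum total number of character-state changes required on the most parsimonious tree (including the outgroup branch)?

Character polarity is set by the outgroup: the derived state is whichever differs from the outgroup's state, so for II the derived state is '-', and for the remaining characters it is '+'.
I: derived state '+' in A and F only — synapomorphy for {A, F}.
II (derived state '-') is shared by G and U — a synapomorphy uniting that clade.
III: derived state '+' in K and V only — synapomorphy for {K, V}.
IV (derived state '+') is shared by all ingroup taxa — unites the whole ingroup.
V (derived state '+') is shared by A, F, G, and U — a synapomorphy uniting that clade.
Most parsimonious ingroup topology: ((K,V),((A,F),(U,G))).
Changes per character on this tree: I: 1; II: 1; III: 1; IV: 1; V: 1.
Total = 5.

5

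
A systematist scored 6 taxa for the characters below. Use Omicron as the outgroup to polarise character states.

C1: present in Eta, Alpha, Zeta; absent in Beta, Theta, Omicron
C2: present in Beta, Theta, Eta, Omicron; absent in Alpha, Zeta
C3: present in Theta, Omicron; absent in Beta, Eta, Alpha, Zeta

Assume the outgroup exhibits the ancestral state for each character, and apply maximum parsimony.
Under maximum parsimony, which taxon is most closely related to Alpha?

Zeta

Character polarity is set by the outgroup: the derived state is whichever differs from the outgroup's state, so for C2, C3 the derived state is 'absent', and for the remaining characters it is 'present'.
C1: derived state 'present' in Alpha, Eta, and Zeta only — synapomorphy for {Alpha, Eta, Zeta}.
Only Alpha and Zeta show the derived state 'absent' for C2, supporting them as a clade.
Only Alpha, Beta, Eta, and Zeta show the derived state 'absent' for C3, supporting them as a clade.
Most parsimonious ingroup topology: ((((Alpha,Zeta),Eta),Beta),Theta).
Alpha and Zeta form a cherry on this tree, so they are sister taxa.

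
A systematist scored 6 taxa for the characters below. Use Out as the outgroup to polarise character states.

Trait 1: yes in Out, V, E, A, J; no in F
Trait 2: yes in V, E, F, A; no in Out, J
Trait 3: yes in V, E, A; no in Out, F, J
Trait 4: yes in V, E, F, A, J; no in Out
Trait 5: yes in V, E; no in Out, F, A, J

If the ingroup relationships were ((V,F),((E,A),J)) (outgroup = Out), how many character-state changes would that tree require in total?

Map each character onto ((V,F),((E,A),J)) (rooted by Out) and count the minimum state changes it requires (Fitch parsimony):
Trait 1: 1; Trait 2: 2; Trait 3: 2; Trait 4: 1; Trait 5: 2.
Total tree length = 8.

8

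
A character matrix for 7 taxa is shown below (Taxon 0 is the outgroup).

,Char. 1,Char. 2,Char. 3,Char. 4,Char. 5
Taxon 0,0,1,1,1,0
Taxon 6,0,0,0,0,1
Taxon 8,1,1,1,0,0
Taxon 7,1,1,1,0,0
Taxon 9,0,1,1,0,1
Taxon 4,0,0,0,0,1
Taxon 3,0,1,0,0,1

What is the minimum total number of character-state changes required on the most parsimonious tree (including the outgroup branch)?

Character polarity is set by the outgroup: the derived state is whichever differs from the outgroup's state, so for Char. 2, Char. 3, Char. 4 the derived state is '0', and for the remaining characters it is '1'.
Char. 1: derived state '1' in Taxon 7 and Taxon 8 only — synapomorphy for {Taxon 7, Taxon 8}.
Char. 2: derived state '0' in Taxon 4 and Taxon 6 only — synapomorphy for {Taxon 4, Taxon 6}.
Char. 3: derived state '0' in Taxon 3, Taxon 4, and Taxon 6 only — synapomorphy for {Taxon 3, Taxon 4, Taxon 6}.
Char. 4 (derived state '0') is shared by all ingroup taxa — unites the whole ingroup.
Char. 5: derived state '1' in Taxon 3, Taxon 4, Taxon 6, and Taxon 9 only — synapomorphy for {Taxon 3, Taxon 4, Taxon 6, Taxon 9}.
Most parsimonious ingroup topology: ((((Taxon 6,Taxon 4),Taxon 3),Taxon 9),(Taxon 8,Taxon 7)).
Changes per character on this tree: Char. 1: 1; Char. 2: 1; Char. 3: 1; Char. 4: 1; Char. 5: 1.
Total = 5.

5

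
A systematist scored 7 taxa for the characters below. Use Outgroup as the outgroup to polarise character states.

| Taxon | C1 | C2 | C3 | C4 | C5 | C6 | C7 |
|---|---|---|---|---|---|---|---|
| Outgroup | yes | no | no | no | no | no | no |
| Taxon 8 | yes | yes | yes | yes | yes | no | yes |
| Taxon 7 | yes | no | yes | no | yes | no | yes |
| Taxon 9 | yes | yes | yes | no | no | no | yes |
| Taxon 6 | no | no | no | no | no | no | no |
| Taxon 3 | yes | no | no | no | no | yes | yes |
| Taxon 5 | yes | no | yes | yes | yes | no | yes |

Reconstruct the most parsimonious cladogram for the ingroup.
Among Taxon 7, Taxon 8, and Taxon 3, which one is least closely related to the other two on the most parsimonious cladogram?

Character polarity is set by the outgroup: the derived state is whichever differs from the outgroup's state, so for C1 the derived state is 'no', and for the remaining characters it is 'yes'.
C1 (derived state 'no') is unique to Taxon 6 (autapomorphy; uninformative for grouping).
C2 (state 'yes') occurs in Taxon 8 and Taxon 9 but conflicts with the nesting implied by the other characters — most parsimoniously interpreted as homoplasy.
Only Taxon 5, Taxon 7, Taxon 8, and Taxon 9 show the derived state 'yes' for C3, supporting them as a clade.
Only Taxon 5 and Taxon 8 show the derived state 'yes' for C4, supporting them as a clade.
C5 (derived state 'yes') is shared by Taxon 5, Taxon 7, and Taxon 8 — a synapomorphy uniting that clade.
C6: derived state 'yes' in Taxon 3 only — an autapomorphy, so it tells us nothing about relationships among taxa.
Only Taxon 3, Taxon 5, Taxon 7, Taxon 8, and Taxon 9 show the derived state 'yes' for C7, supporting them as a clade.
Most parsimonious ingroup topology: (((((Taxon 8,Taxon 5),Taxon 7),Taxon 9),Taxon 3),Taxon 6).
Taxon 7 and Taxon 8 share a more recent common ancestor with each other than either does with Taxon 3, so Taxon 3 is the least closely related of the three.

Taxon 3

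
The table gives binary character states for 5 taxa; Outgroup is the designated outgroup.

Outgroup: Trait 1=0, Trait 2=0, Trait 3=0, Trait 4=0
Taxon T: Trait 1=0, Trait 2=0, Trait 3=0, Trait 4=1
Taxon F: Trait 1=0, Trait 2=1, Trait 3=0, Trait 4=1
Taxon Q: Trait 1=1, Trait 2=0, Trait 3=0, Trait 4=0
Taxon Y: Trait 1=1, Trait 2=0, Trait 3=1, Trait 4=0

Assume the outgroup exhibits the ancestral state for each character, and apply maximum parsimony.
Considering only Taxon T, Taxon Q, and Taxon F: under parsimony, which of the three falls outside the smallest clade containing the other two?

Taxon Q

The outgroup has state '0' for every character, so '1' is the derived state throughout.
Trait 1: derived state '1' in Taxon Q and Taxon Y only — synapomorphy for {Taxon Q, Taxon Y}.
Trait 2: derived state '1' in Taxon F only — an autapomorphy, so it tells us nothing about relationships among taxa.
Trait 3: derived state '1' in Taxon Y only — an autapomorphy, so it tells us nothing about relationships among taxa.
Trait 4 (derived state '1') is shared by Taxon F and Taxon T — a synapomorphy uniting that clade.
Most parsimonious ingroup topology: ((Taxon T,Taxon F),(Taxon Q,Taxon Y)).
Taxon T and Taxon F share a more recent common ancestor with each other than either does with Taxon Q, so Taxon Q is the least closely related of the three.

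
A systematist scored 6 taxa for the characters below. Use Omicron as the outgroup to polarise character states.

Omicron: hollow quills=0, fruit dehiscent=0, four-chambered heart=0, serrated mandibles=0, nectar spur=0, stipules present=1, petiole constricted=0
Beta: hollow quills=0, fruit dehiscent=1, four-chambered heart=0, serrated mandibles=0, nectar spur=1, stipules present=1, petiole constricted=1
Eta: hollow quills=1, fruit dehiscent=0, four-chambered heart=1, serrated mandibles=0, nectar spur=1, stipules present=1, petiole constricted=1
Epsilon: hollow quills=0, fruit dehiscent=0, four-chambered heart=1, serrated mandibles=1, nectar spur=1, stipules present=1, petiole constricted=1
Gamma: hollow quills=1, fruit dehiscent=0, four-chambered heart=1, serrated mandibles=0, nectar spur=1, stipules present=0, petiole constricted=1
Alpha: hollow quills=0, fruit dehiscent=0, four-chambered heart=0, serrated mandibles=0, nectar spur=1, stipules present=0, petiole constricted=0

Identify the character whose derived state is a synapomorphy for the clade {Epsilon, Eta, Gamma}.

Character polarity is set by the outgroup: the derived state is whichever differs from the outgroup's state, so for stipules present the derived state is '0', and for the remaining characters it is '1'.
hollow quills: derived state '1' in Eta and Gamma only — synapomorphy for {Eta, Gamma}.
fruit dehiscent (derived state '1') is unique to Beta (autapomorphy; uninformative for grouping).
four-chambered heart: derived state '1' in Epsilon, Eta, and Gamma only — synapomorphy for {Epsilon, Eta, Gamma}.
serrated mandibles: derived state '1' in Epsilon only — an autapomorphy, so it tells us nothing about relationships among taxa.
nectar spur (derived state '1') is shared by all ingroup taxa — unites the whole ingroup.
stipules present groups Alpha and Gamma, which is incompatible with the clades supported by the remaining characters; treating it as convergent (homoplasy) costs fewer steps than any alternative tree.
Only Beta, Epsilon, Eta, and Gamma show the derived state '1' for petiole constricted, supporting them as a clade.
Most parsimonious ingroup topology: ((Beta,((Eta,Gamma),Epsilon)),Alpha).
The clade {Epsilon, Eta, Gamma} is supported by four-chambered heart: its derived state '1' occurs in exactly those taxa and in no other taxon (including the outgroup).

four-chambered heart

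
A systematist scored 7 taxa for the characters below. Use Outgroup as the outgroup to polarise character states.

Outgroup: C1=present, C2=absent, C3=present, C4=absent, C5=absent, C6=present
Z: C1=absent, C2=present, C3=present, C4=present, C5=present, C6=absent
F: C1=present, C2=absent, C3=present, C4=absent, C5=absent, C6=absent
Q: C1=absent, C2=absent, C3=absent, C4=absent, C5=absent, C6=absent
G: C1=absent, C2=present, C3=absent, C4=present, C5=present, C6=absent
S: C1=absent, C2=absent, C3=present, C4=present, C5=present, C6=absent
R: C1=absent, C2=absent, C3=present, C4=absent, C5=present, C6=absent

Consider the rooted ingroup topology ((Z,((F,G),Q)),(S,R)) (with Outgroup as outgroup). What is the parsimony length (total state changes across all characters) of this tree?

Map each character onto ((Z,((F,G),Q)),(S,R)) (rooted by Outgroup) and count the minimum state changes it requires (Fitch parsimony):
C1: 2; C2: 2; C3: 2; C4: 3; C5: 3; C6: 1.
Total tree length = 13.

13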